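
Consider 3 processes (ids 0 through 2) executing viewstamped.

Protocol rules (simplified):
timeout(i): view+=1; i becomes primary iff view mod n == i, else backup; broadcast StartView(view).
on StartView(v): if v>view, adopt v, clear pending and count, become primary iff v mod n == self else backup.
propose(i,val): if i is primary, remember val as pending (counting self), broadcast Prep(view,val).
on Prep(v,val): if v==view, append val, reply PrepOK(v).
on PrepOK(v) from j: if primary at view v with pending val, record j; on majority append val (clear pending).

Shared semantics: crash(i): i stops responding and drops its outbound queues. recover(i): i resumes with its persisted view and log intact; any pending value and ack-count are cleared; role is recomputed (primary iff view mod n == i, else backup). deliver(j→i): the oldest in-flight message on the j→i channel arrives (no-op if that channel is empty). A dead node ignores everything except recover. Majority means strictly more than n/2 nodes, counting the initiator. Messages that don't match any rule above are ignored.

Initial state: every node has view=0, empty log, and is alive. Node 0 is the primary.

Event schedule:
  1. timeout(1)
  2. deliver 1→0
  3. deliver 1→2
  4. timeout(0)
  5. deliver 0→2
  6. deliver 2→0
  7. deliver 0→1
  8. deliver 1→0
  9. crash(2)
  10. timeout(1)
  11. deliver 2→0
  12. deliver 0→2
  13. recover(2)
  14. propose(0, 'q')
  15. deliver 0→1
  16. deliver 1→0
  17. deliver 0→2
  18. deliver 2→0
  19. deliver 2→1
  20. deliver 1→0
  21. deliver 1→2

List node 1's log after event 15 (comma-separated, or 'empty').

[1] timeout(1) → N1(prim v1 [-])
[2] deliver 1→0 → N0(back v1 [-])
[3] deliver 1→2 → N2(back v1 [-])
[4] timeout(0) → N0(back v2 [-])
[5] deliver 0→2 → N2(prim v2 [-])
[6] deliver 2→0 → ∅
[7] deliver 0→1 → N1(back v2 [-])
[8] deliver 1→0 → ∅
[9] crash(2) → N2(✗prim v2 [-])
[10] timeout(1) → N1(back v3 [-])
[11] deliver 2→0 → ∅
[12] deliver 0→2 → ∅
[13] recover(2) → N2(prim v2 [-])
[14] propose(0,'q') → ∅
[15] deliver 0→1 → ∅

empty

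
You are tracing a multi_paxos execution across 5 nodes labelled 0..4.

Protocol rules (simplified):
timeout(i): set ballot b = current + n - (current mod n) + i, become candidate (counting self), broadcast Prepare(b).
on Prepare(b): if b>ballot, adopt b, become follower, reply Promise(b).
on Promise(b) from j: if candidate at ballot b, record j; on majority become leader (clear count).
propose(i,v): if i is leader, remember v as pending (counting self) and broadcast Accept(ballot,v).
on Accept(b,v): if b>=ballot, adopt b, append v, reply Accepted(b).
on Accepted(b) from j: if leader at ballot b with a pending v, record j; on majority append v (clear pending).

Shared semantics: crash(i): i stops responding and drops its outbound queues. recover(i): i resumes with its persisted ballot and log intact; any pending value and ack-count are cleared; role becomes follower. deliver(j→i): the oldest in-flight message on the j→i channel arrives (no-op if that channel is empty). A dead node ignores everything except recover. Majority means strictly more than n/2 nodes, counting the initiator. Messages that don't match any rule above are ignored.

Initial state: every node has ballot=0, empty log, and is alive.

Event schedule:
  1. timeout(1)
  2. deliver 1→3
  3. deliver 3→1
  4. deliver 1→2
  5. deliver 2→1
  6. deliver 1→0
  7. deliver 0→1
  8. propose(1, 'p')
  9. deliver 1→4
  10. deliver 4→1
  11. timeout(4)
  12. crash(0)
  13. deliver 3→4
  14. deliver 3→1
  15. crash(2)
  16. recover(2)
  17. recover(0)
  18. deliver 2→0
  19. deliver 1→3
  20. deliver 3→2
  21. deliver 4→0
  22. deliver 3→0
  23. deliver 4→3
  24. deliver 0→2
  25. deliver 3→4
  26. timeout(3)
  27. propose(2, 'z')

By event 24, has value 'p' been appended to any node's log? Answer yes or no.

yes

e1 timeout(1): 1[cand,b=6,-]
e2 deliver 1→3: 3[foll,b=6,-]
e3 deliver 3→1: ·
e4 deliver 1→2: 2[foll,b=6,-]
e5 deliver 2→1: 1[lead,b=6,-]
e6 deliver 1→0: 0[foll,b=6,-]
e7 deliver 0→1: ·
e8 propose(1,'p'): ·
e9 deliver 1→4: 4[foll,b=6,-]
e10 deliver 4→1: ·
e11 timeout(4): 4[cand,b=14,-]
e12 crash(0): 0[✗foll,b=6,-]
e13 deliver 3→4: ·
e14 deliver 3→1: ·
e15 crash(2): 2[✗foll,b=6,-]
e16 recover(2): 2[foll,b=6,-]
e17 recover(0): 0[foll,b=6,-]
e18 deliver 2→0: ·
e19 deliver 1→3: 3[foll,b=6,p]
e20 deliver 3→2: ·
e21 deliver 4→0: 0[foll,b=14,-]
e22 deliver 3→0: ·
e23 deliver 4→3: 3[foll,b=14,p]
e24 deliver 0→2: ·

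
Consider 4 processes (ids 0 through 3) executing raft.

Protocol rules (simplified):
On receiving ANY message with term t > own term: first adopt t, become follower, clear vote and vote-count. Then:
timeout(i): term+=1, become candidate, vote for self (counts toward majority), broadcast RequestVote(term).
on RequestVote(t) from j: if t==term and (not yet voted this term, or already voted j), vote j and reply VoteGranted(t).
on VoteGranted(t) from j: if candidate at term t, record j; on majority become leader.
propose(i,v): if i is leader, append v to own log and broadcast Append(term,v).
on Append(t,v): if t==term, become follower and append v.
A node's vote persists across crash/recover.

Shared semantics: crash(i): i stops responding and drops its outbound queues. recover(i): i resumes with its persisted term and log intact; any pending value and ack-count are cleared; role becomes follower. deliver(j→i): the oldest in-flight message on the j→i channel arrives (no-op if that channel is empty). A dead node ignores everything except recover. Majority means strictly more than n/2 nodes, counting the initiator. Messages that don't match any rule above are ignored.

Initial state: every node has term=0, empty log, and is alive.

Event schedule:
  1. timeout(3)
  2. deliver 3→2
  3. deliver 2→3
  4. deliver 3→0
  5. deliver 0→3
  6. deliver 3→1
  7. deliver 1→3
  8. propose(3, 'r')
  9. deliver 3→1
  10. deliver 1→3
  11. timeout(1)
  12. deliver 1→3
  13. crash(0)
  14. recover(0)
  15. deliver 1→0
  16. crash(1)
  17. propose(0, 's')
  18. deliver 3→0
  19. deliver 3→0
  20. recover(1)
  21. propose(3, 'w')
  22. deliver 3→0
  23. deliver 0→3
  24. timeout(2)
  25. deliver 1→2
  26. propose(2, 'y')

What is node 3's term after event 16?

2

[1] timeout(3) → N3(cand t1 [-])
[2] deliver 3→2 → N2(foll t1 [-])
[3] deliver 2→3 → ∅
[4] deliver 3→0 → N0(foll t1 [-])
[5] deliver 0→3 → N3(lead t1 [-])
[6] deliver 3→1 → N1(foll t1 [-])
[7] deliver 1→3 → ∅
[8] propose(3,'r') → N3(lead t1 [r])
[9] deliver 3→1 → N1(foll t1 [r])
[10] deliver 1→3 → ∅
[11] timeout(1) → N1(cand t2 [r])
[12] deliver 1→3 → N3(foll t2 [r])
[13] crash(0) → N0(✗foll t1 [-])
[14] recover(0) → N0(foll t1 [-])
[15] deliver 1→0 → N0(foll t2 [-])
[16] crash(1) → N1(✗cand t2 [r])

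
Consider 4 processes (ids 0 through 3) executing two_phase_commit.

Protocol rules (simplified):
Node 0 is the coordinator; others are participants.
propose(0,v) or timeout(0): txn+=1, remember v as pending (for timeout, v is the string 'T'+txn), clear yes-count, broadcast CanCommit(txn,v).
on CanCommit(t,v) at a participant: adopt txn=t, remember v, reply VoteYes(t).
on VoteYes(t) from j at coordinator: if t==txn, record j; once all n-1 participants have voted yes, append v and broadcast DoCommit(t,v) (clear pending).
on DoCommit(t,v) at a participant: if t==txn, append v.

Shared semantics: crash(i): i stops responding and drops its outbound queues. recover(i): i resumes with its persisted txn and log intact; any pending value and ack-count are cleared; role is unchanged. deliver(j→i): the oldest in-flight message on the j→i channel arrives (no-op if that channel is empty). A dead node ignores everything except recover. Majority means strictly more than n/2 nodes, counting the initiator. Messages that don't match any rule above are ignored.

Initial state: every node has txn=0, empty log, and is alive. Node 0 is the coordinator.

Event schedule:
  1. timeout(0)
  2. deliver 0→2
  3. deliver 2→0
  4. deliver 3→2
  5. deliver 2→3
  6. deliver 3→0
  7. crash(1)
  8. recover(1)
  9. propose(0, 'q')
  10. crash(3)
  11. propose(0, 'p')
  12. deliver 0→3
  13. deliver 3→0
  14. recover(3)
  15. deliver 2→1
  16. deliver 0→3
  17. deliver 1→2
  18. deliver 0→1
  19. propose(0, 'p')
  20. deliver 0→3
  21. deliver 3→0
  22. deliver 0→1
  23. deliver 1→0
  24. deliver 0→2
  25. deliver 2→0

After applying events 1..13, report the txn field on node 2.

1. timeout(0):  <0:coor t1 ->
2. deliver 0→2:  <2:part t1 ->
3. deliver 2→0:  nop
4. deliver 3→2:  nop
5. deliver 2→3:  nop
6. deliver 3→0:  nop
7. crash(1):  <1:✗part t0 ->
8. recover(1):  <1:part t0 ->
9. propose(0,'q'):  <0:coor t2 ->
10. crash(3):  <3:✗part t0 ->
11. propose(0,'p'):  <0:coor t3 ->
12. deliver 0→3:  nop
13. deliver 3→0:  nop

1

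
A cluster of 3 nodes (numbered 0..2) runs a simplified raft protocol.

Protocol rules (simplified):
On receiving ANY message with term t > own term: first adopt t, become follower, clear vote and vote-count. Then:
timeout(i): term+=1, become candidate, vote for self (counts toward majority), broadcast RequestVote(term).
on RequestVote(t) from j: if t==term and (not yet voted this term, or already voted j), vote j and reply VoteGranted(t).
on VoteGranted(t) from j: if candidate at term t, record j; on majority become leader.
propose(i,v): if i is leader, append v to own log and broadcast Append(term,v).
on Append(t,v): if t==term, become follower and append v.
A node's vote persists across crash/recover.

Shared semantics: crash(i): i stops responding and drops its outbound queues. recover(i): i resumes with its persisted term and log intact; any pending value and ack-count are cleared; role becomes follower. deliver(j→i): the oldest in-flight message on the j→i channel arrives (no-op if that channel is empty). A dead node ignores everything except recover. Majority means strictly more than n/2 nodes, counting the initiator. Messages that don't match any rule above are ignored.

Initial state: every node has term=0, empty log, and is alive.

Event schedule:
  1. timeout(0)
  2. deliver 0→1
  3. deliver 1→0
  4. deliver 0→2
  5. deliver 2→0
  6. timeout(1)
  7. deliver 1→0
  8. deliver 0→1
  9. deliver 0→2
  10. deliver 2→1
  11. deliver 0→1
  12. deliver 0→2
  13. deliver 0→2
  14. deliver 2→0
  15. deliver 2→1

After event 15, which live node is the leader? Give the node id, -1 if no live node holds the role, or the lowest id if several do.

1

e1 timeout(0): 0[cand,t=1,-]
e2 deliver 0→1: 1[foll,t=1,-]
e3 deliver 1→0: 0[lead,t=1,-]
e4 deliver 0→2: 2[foll,t=1,-]
e5 deliver 2→0: ·
e6 timeout(1): 1[cand,t=2,-]
e7 deliver 1→0: 0[foll,t=2,-]
e8 deliver 0→1: 1[lead,t=2,-]
e9 deliver 0→2: ·
e10 deliver 2→1: ·
e11 deliver 0→1: ·
e12 deliver 0→2: ·
e13 deliver 0→2: ·
e14 deliver 2→0: ·
e15 deliver 2→1: ·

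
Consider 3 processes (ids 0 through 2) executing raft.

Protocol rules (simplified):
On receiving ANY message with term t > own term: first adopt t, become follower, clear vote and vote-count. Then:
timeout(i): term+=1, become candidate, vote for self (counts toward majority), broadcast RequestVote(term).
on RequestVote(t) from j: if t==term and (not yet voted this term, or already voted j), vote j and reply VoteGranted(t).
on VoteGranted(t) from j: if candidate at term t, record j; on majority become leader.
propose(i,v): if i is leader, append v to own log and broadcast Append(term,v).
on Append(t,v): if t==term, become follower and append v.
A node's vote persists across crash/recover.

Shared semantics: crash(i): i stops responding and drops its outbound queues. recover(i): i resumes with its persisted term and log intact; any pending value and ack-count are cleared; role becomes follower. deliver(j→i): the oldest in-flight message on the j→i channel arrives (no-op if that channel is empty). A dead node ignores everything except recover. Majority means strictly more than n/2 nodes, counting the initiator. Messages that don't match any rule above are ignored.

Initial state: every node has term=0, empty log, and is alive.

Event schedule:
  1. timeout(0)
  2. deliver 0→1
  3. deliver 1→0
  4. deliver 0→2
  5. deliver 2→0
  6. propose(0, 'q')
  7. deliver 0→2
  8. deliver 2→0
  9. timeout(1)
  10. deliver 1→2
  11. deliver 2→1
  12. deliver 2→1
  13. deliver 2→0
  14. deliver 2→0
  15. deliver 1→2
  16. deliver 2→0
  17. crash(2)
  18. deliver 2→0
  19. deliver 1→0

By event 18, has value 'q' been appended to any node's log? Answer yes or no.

yes

[1] timeout(0) → N0(cand t1 [-])
[2] deliver 0→1 → N1(foll t1 [-])
[3] deliver 1→0 → N0(lead t1 [-])
[4] deliver 0→2 → N2(foll t1 [-])
[5] deliver 2→0 → ∅
[6] propose(0,'q') → N0(lead t1 [q])
[7] deliver 0→2 → N2(foll t1 [q])
[8] deliver 2→0 → ∅
[9] timeout(1) → N1(cand t2 [-])
[10] deliver 1→2 → N2(foll t2 [q])
[11] deliver 2→1 → N1(lead t2 [-])
[12] deliver 2→1 → ∅
[13] deliver 2→0 → ∅
[14] deliver 2→0 → ∅
[15] deliver 1→2 → ∅
[16] deliver 2→0 → ∅
[17] crash(2) → N2(✗foll t2 [q])
[18] deliver 2→0 → ∅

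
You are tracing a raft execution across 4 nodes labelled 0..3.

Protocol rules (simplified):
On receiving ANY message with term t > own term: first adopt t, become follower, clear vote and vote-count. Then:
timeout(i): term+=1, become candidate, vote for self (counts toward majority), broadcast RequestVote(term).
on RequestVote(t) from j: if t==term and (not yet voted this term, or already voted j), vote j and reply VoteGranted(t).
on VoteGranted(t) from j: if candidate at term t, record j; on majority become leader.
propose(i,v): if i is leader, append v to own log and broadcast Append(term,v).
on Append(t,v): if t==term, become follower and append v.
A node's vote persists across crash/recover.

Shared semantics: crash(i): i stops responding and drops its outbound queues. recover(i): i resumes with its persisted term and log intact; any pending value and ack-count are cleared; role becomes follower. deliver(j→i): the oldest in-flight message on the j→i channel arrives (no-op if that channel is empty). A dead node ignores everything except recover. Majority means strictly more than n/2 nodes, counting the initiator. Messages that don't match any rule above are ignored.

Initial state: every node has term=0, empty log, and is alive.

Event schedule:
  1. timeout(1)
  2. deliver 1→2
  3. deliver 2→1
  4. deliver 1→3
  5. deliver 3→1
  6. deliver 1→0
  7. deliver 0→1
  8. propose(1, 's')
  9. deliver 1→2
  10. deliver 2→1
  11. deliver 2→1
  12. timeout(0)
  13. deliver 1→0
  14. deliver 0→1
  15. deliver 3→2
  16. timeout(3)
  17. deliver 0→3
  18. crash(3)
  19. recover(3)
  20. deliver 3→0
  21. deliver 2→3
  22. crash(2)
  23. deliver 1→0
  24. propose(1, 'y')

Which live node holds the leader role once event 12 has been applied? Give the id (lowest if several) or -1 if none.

after 1 — timeout(1): n1:cand/t1/[-]
after 2 — deliver 1→2: n2:foll/t1/[-]
after 3 — deliver 2→1: ·
after 4 — deliver 1→3: n3:foll/t1/[-]
after 5 — deliver 3→1: n1:lead/t1/[-]
after 6 — deliver 1→0: n0:foll/t1/[-]
after 7 — deliver 0→1: ·
after 8 — propose(1,'s'): n1:lead/t1/[s]
after 9 — deliver 1→2: n2:foll/t1/[s]
after 10 — deliver 2→1: ·
after 11 — deliver 2→1: ·
after 12 — timeout(0): n0:cand/t2/[-]

1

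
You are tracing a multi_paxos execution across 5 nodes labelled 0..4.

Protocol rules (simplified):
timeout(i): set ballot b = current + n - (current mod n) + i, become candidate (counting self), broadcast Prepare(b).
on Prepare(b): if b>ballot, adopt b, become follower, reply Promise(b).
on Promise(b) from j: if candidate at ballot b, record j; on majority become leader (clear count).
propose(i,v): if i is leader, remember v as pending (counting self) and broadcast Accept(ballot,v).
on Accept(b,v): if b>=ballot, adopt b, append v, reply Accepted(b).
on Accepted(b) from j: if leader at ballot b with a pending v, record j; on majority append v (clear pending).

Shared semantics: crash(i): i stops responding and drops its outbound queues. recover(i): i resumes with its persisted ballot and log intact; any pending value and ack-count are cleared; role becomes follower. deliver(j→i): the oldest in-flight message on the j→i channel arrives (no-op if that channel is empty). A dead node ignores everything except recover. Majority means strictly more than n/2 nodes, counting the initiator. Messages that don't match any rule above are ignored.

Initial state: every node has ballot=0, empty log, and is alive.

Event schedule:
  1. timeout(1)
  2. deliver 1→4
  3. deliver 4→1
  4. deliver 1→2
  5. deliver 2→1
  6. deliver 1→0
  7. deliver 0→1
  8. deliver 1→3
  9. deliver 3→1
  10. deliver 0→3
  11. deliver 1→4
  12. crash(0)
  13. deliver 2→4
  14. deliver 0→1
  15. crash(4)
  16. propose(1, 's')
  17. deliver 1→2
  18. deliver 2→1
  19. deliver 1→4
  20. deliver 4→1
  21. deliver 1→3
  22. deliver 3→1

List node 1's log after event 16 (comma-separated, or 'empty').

empty

step 1 timeout(1): 1={cand,b=6,log=-}
step 2 deliver 1→4: 4={foll,b=6,log=-}
step 3 deliver 4→1: —
step 4 deliver 1→2: 2={foll,b=6,log=-}
step 5 deliver 2→1: 1={lead,b=6,log=-}
step 6 deliver 1→0: 0={foll,b=6,log=-}
step 7 deliver 0→1: —
step 8 deliver 1→3: 3={foll,b=6,log=-}
step 9 deliver 3→1: —
step 10 deliver 0→3: —
step 11 deliver 1→4: —
step 12 crash(0): 0={✗foll,b=6,log=-}
step 13 deliver 2→4: —
step 14 deliver 0→1: —
step 15 crash(4): 4={✗foll,b=6,log=-}
step 16 propose(1,'s'): —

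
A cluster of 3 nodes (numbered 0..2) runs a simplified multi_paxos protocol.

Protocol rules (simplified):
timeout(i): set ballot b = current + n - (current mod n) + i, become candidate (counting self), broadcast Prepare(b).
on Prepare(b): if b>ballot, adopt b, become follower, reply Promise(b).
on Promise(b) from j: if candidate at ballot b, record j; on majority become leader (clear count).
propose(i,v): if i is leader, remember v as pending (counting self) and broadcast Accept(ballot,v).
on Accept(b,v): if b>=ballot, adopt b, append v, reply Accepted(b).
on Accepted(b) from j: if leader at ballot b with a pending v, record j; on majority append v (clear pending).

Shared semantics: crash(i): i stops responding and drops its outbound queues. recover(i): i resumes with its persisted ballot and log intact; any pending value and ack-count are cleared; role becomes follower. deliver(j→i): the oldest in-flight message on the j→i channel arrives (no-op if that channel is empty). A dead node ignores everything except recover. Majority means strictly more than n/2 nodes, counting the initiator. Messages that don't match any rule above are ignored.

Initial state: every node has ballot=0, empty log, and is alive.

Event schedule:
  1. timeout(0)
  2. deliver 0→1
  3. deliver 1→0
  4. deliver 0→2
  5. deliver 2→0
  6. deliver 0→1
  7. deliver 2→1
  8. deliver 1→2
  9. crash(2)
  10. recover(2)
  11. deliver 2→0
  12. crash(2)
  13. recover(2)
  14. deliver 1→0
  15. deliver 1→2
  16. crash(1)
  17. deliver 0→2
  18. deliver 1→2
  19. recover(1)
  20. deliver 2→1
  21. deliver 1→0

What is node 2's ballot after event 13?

step 1 timeout(0): 0={cand,b=3,log=-}
step 2 deliver 0→1: 1={foll,b=3,log=-}
step 3 deliver 1→0: 0={lead,b=3,log=-}
step 4 deliver 0→2: 2={foll,b=3,log=-}
step 5 deliver 2→0: —
step 6 deliver 0→1: —
step 7 deliver 2→1: —
step 8 deliver 1→2: —
step 9 crash(2): 2={✗foll,b=3,log=-}
step 10 recover(2): 2={foll,b=3,log=-}
step 11 deliver 2→0: —
step 12 crash(2): 2={✗foll,b=3,log=-}
step 13 recover(2): 2={foll,b=3,log=-}

3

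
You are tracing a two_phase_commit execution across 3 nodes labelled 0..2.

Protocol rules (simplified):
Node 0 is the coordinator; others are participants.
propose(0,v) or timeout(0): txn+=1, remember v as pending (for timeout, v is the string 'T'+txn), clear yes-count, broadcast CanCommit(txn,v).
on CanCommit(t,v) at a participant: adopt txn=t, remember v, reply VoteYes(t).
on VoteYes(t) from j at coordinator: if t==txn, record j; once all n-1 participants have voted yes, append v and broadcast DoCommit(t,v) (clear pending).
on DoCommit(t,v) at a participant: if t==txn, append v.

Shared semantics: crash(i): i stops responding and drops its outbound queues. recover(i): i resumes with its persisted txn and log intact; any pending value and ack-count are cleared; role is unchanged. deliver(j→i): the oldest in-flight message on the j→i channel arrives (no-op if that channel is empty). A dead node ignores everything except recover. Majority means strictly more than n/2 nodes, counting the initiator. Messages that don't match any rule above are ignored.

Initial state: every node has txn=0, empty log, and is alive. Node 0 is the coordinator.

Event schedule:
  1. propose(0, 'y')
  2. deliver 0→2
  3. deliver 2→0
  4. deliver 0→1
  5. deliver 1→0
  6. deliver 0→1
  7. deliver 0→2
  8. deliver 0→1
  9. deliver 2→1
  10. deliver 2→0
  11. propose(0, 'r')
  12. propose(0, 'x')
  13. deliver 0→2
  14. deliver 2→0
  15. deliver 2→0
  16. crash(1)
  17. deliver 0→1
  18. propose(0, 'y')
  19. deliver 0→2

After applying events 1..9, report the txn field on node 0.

after 1 — propose(0,'y'): n0:coor/t1/[-]
after 2 — deliver 0→2: n2:part/t1/[-]
after 3 — deliver 2→0: ·
after 4 — deliver 0→1: n1:part/t1/[-]
after 5 — deliver 1→0: n0:coor/t1/[y]
after 6 — deliver 0→1: n1:part/t1/[y]
after 7 — deliver 0→2: n2:part/t1/[y]
after 8 — deliver 0→1: ·
after 9 — deliver 2→1: ·

1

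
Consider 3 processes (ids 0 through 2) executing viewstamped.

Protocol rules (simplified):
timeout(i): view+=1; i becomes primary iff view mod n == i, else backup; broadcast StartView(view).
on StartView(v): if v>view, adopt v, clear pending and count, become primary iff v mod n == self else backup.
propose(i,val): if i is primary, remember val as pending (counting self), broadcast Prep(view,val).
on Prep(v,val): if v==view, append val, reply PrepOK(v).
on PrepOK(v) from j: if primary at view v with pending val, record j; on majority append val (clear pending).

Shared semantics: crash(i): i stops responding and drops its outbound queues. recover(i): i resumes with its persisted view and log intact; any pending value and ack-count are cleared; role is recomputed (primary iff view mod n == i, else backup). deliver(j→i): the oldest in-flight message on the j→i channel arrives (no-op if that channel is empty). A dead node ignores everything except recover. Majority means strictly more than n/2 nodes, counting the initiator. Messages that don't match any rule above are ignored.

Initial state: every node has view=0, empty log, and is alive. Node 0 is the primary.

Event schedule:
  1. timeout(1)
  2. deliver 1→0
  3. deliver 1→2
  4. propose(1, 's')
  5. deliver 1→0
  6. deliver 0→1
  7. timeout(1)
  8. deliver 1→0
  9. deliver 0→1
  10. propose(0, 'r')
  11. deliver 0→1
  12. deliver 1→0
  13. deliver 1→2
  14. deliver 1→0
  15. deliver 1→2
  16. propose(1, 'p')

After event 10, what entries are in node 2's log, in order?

empty

1. timeout(1):  <1:prim v1 ->
2. deliver 1→0:  <0:back v1 ->
3. deliver 1→2:  <2:back v1 ->
4. propose(1,'s'):  nop
5. deliver 1→0:  <0:back v1 s>
6. deliver 0→1:  <1:prim v1 s>
7. timeout(1):  <1:back v2 s>
8. deliver 1→0:  <0:back v2 s>
9. deliver 0→1:  nop
10. propose(0,'r'):  nop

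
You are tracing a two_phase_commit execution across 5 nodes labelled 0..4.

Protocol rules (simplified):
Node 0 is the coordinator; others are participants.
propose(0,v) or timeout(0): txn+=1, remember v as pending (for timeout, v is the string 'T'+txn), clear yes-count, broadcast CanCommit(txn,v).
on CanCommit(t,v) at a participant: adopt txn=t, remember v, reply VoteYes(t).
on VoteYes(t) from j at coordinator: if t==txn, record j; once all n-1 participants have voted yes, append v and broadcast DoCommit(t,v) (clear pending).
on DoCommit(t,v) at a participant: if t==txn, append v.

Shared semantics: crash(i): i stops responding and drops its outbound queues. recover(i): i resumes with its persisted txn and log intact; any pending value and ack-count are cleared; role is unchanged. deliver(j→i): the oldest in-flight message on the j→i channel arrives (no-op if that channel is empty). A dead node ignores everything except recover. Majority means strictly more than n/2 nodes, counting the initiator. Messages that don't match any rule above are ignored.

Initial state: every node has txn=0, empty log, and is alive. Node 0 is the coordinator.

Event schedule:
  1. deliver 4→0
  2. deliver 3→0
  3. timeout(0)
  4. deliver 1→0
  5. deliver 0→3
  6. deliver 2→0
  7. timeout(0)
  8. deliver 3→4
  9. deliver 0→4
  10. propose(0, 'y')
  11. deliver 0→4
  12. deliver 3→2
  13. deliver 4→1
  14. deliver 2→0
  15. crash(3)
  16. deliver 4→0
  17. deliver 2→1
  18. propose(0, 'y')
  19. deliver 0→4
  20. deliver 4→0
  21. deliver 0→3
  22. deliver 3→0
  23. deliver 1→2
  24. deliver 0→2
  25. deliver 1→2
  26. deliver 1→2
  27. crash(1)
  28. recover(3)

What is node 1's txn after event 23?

0

e1 deliver 4→0: ·
e2 deliver 3→0: ·
e3 timeout(0): 0[coor,t=1,-]
e4 deliver 1→0: ·
e5 deliver 0→3: 3[part,t=1,-]
e6 deliver 2→0: ·
e7 timeout(0): 0[coor,t=2,-]
e8 deliver 3→4: ·
e9 deliver 0→4: 4[part,t=1,-]
e10 propose(0,'y'): 0[coor,t=3,-]
e11 deliver 0→4: 4[part,t=2,-]
e12 deliver 3→2: ·
e13 deliver 4→1: ·
e14 deliver 2→0: ·
e15 crash(3): 3[✗part,t=1,-]
e16 deliver 4→0: ·
e17 deliver 2→1: ·
e18 propose(0,'y'): 0[coor,t=4,-]
e19 deliver 0→4: 4[part,t=3,-]
e20 deliver 4→0: ·
e21 deliver 0→3: ·
e22 deliver 3→0: ·
e23 deliver 1→2: ·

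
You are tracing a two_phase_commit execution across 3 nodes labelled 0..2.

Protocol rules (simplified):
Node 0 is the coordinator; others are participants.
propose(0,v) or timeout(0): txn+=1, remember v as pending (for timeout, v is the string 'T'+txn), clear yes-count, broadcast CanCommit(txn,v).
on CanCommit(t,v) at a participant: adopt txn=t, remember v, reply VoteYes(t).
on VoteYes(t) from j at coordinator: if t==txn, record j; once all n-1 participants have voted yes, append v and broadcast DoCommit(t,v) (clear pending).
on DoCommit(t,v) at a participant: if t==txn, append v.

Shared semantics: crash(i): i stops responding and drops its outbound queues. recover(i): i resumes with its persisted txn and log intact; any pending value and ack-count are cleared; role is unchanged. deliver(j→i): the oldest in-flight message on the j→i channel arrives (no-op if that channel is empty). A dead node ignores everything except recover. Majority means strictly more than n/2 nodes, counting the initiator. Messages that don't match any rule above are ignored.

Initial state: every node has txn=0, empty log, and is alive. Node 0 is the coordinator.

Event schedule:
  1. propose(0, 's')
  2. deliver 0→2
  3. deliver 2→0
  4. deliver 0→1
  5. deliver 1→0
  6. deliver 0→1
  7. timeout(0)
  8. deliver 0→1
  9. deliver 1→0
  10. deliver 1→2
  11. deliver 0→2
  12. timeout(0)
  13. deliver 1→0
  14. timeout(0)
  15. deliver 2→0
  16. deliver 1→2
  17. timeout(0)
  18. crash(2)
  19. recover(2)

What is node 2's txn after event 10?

e1 propose(0,'s'): 0[coor,t=1,-]
e2 deliver 0→2: 2[part,t=1,-]
e3 deliver 2→0: ·
e4 deliver 0→1: 1[part,t=1,-]
e5 deliver 1→0: 0[coor,t=1,s]
e6 deliver 0→1: 1[part,t=1,s]
e7 timeout(0): 0[coor,t=2,s]
e8 deliver 0→1: 1[part,t=2,s]
e9 deliver 1→0: ·
e10 deliver 1→2: ·

1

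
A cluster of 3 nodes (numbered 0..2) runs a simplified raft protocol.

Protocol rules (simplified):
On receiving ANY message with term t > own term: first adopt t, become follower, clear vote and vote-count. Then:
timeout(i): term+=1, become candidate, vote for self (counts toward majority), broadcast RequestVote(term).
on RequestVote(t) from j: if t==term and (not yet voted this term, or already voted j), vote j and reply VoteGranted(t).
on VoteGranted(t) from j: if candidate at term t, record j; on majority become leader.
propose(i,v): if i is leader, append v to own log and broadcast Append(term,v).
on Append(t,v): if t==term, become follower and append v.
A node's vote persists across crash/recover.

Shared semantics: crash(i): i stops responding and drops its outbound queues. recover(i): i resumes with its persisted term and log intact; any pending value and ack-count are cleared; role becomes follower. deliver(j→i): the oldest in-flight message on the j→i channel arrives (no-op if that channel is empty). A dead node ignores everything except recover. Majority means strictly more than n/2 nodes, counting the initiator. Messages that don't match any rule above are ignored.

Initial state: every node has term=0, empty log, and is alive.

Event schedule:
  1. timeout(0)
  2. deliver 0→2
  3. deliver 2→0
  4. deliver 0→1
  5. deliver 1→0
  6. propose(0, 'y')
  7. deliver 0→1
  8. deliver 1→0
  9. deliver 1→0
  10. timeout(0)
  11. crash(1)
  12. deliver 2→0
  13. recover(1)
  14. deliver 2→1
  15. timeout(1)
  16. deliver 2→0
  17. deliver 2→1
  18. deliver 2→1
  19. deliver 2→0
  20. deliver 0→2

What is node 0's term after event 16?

e1 timeout(0): 0[cand,t=1,-]
e2 deliver 0→2: 2[foll,t=1,-]
e3 deliver 2→0: 0[lead,t=1,-]
e4 deliver 0→1: 1[foll,t=1,-]
e5 deliver 1→0: ·
e6 propose(0,'y'): 0[lead,t=1,y]
e7 deliver 0→1: 1[foll,t=1,y]
e8 deliver 1→0: ·
e9 deliver 1→0: ·
e10 timeout(0): 0[cand,t=2,y]
e11 crash(1): 1[✗foll,t=1,y]
e12 deliver 2→0: ·
e13 recover(1): 1[foll,t=1,y]
e14 deliver 2→1: ·
e15 timeout(1): 1[cand,t=2,y]
e16 deliver 2→0: ·

2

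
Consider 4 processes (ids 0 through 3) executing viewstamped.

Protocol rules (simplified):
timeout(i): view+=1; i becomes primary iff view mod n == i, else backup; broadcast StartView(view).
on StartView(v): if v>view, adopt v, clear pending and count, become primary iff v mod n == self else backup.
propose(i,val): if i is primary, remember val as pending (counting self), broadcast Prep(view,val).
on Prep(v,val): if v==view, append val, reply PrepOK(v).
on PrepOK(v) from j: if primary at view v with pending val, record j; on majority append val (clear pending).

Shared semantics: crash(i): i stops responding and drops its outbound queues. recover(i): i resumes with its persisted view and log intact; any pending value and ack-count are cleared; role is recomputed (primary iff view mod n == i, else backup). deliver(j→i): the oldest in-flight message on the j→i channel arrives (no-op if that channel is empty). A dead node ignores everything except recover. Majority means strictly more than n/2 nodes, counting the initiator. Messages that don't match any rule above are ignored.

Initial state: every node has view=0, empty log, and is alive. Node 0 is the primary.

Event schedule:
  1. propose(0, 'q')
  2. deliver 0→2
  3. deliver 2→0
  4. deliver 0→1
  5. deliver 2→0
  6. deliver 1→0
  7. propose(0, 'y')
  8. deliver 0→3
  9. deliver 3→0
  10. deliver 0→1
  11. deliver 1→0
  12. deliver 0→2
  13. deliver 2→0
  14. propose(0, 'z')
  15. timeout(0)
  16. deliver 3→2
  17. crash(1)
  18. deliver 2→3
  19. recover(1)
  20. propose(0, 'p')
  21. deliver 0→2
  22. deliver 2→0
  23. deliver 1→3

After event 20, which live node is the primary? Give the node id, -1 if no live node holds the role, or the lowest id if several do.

-1

after 1 — propose(0,'q'): ·
after 2 — deliver 0→2: n2:back/v0/[q]
after 3 — deliver 2→0: ·
after 4 — deliver 0→1: n1:back/v0/[q]
after 5 — deliver 2→0: ·
after 6 — deliver 1→0: n0:prim/v0/[q]
after 7 — propose(0,'y'): ·
after 8 — deliver 0→3: n3:back/v0/[q]
after 9 — deliver 3→0: ·
after 10 — deliver 0→1: n1:back/v0/[q,y]
after 11 — deliver 1→0: n0:prim/v0/[q,y]
after 12 — deliver 0→2: n2:back/v0/[q,y]
after 13 — deliver 2→0: ·
after 14 — propose(0,'z'): ·
after 15 — timeout(0): n0:back/v1/[q,y]
after 16 — deliver 3→2: ·
after 17 — crash(1): n1:✗back/v0/[q,y]
after 18 — deliver 2→3: ·
after 19 — recover(1): n1:back/v0/[q,y]
after 20 — propose(0,'p'): ·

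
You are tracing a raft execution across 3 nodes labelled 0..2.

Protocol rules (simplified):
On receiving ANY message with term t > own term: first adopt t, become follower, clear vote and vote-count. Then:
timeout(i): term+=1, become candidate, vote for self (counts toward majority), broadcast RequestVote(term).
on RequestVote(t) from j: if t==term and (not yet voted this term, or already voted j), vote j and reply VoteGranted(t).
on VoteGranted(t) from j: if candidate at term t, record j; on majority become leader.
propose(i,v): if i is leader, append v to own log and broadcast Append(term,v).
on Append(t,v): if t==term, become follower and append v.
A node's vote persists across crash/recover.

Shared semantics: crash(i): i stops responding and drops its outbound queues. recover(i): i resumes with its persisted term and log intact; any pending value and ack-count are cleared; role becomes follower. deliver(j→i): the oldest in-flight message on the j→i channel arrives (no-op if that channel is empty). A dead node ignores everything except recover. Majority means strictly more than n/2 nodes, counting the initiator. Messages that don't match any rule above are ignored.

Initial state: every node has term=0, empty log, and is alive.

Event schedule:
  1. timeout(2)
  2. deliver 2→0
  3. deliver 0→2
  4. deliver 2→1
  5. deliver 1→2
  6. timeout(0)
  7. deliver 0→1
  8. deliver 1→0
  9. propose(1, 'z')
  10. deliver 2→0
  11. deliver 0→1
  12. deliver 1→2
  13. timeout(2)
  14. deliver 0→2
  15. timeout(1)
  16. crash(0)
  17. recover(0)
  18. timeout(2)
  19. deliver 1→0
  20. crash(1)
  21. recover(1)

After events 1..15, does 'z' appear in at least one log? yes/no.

no

e1 timeout(2): 2[cand,t=1,-]
e2 deliver 2→0: 0[foll,t=1,-]
e3 deliver 0→2: 2[lead,t=1,-]
e4 deliver 2→1: 1[foll,t=1,-]
e5 deliver 1→2: ·
e6 timeout(0): 0[cand,t=2,-]
e7 deliver 0→1: 1[foll,t=2,-]
e8 deliver 1→0: 0[lead,t=2,-]
e9 propose(1,'z'): ·
e10 deliver 2→0: ·
e11 deliver 0→1: ·
e12 deliver 1→2: ·
e13 timeout(2): 2[cand,t=2,-]
e14 deliver 0→2: ·
e15 timeout(1): 1[cand,t=3,-]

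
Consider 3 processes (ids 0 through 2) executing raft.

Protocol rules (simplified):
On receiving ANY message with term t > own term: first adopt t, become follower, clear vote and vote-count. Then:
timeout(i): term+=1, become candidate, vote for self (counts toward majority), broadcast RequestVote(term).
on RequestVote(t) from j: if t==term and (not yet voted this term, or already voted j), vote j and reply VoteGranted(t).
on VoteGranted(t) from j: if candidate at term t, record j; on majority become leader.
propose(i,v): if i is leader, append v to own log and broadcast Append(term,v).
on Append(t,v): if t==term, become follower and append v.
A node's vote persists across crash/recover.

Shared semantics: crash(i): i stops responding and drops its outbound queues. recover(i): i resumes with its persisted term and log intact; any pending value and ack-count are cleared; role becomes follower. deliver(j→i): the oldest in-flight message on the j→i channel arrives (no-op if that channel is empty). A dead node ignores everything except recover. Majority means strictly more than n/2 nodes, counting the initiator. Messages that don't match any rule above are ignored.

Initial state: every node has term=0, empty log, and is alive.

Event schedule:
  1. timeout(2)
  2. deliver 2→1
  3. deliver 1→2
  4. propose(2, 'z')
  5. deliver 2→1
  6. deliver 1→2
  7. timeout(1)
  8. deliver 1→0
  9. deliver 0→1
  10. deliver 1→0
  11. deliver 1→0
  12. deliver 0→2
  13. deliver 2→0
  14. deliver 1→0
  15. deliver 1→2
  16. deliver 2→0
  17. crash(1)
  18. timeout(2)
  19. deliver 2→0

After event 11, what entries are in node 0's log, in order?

1. timeout(2):  <2:cand t1 ->
2. deliver 2→1:  <1:foll t1 ->
3. deliver 1→2:  <2:lead t1 ->
4. propose(2,'z'):  <2:lead t1 z>
5. deliver 2→1:  <1:foll t1 z>
6. deliver 1→2:  nop
7. timeout(1):  <1:cand t2 z>
8. deliver 1→0:  <0:foll t2 ->
9. deliver 0→1:  <1:lead t2 z>
10. deliver 1→0:  nop
11. deliver 1→0:  nop

empty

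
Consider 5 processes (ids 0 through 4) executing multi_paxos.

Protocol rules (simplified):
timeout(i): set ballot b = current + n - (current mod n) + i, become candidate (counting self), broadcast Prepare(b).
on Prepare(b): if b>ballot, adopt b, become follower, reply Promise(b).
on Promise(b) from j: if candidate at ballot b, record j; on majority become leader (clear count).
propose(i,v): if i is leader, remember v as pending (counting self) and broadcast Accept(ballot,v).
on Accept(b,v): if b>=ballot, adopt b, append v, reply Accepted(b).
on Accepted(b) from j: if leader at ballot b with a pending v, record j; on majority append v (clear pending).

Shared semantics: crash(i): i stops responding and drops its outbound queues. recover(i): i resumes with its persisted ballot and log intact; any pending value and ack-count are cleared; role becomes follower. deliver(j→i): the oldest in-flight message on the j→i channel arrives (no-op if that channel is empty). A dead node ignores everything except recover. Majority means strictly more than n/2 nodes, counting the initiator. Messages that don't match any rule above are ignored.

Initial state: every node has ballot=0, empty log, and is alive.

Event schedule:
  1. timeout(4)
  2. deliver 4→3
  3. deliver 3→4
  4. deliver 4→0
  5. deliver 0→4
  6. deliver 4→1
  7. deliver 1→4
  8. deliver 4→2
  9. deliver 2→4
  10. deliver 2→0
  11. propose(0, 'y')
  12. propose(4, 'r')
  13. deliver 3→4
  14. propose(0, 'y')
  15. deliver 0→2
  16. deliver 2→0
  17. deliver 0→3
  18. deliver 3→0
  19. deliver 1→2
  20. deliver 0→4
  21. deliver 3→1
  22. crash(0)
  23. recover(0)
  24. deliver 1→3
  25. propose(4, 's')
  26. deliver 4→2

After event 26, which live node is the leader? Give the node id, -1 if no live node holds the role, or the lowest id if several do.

4

[1] timeout(4) → N4(cand b9 [-])
[2] deliver 4→3 → N3(foll b9 [-])
[3] deliver 3→4 → ∅
[4] deliver 4→0 → N0(foll b9 [-])
[5] deliver 0→4 → N4(lead b9 [-])
[6] deliver 4→1 → N1(foll b9 [-])
[7] deliver 1→4 → ∅
[8] deliver 4→2 → N2(foll b9 [-])
[9] deliver 2→4 → ∅
[10] deliver 2→0 → ∅
[11] propose(0,'y') → ∅
[12] propose(4,'r') → ∅
[13] deliver 3→4 → ∅
[14] propose(0,'y') → ∅
[15] deliver 0→2 → ∅
[16] deliver 2→0 → ∅
[17] deliver 0→3 → ∅
[18] deliver 3→0 → ∅
[19] deliver 1→2 → ∅
[20] deliver 0→4 → ∅
[21] deliver 3→1 → ∅
[22] crash(0) → N0(✗foll b9 [-])
[23] recover(0) → N0(foll b9 [-])
[24] deliver 1→3 → ∅
[25] propose(4,'s') → ∅
[26] deliver 4→2 → N2(foll b9 [r])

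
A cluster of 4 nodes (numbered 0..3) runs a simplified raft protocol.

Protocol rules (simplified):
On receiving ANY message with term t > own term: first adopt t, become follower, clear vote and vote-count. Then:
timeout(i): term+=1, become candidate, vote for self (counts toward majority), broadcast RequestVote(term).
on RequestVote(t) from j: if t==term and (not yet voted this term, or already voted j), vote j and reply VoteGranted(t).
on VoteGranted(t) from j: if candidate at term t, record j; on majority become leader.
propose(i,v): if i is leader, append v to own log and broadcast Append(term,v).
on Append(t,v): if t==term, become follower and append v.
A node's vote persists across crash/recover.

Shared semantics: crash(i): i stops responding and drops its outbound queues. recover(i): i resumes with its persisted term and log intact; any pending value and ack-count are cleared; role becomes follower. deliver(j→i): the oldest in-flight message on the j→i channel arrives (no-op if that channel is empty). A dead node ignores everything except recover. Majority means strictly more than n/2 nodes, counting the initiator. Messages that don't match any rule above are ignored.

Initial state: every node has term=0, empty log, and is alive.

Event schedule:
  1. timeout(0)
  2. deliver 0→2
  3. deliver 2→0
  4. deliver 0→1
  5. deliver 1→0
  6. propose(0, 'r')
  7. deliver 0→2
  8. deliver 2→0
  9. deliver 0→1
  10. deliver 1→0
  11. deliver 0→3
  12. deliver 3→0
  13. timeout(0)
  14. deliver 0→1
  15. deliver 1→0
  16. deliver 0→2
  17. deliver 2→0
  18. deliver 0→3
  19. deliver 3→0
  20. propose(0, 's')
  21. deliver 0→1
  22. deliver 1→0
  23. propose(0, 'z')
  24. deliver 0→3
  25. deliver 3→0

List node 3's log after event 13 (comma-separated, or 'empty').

empty

1. timeout(0):  <0:cand t1 ->
2. deliver 0→2:  <2:foll t1 ->
3. deliver 2→0:  nop
4. deliver 0→1:  <1:foll t1 ->
5. deliver 1→0:  <0:lead t1 ->
6. propose(0,'r'):  <0:lead t1 r>
7. deliver 0→2:  <2:foll t1 r>
8. deliver 2→0:  nop
9. deliver 0→1:  <1:foll t1 r>
10. deliver 1→0:  nop
11. deliver 0→3:  <3:foll t1 ->
12. deliver 3→0:  nop
13. timeout(0):  <0:cand t2 r>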